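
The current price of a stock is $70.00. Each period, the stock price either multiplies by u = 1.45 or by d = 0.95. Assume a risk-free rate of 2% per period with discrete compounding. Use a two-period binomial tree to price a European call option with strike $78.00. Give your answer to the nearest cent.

$5.57

Risk-neutral probability p = (1 + 0.02 − 0.95)/(1.45 − 0.95) = 0.0700/0.5000 = 0.1400
Terminal stock prices: S_uu = 147.2, S_ud = 96.42, S_dd = 63.17
Terminal payoffs (S − K): max(69.18, 0) = 69.18, max(18.42, 0) = 18.42, max(-14.83, 0) = 0
Node u (S = 101.5): V_u = 1/1.02·[0.1400·69.1750 + 0.8600·18.4250] = 25.0294
Node d (S = 66.5): V_d = 1/1.02·[0.1400·18.4250 + 0.8600·0.0000] = 2.5289
Node 0 (S = 70): V_0 = 1/1.02·[0.1400·25.0294 + 0.8600·2.5289] = 5.5676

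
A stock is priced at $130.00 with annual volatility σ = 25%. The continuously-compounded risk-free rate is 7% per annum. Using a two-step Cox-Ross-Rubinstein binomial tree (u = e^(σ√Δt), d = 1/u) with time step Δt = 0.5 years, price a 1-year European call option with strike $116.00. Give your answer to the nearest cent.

$26.38

CRR parameters: u = e^(σ√Δt) = e^(0.25·√0.5) = 1.1934, d = 1/u = 0.8380
Per-period rate: rΔt = 0.07·0.5 = 0.035, so R = e^0.035 = 1.0356
Risk-neutral probability p = (e^0.035 − 0.8380)/(1.1934 − 0.8380) = 0.1977/0.3554 = 0.5561
Terminal stock prices: S_uu = 185.1, S_ud = 130, S_dd = 91.28
Terminal payoffs (S − K): max(69.14, 0) = 69.14, max(14, 0) = 14, max(-24.72, 0) = 0
Node u (S = 155.1): V_u = e^(−0.035)·[0.5561·69.1355 + 0.4439·14.0000] = 43.1272
Node d (S = 108.9): V_d = e^(−0.035)·[0.5561·14.0000 + 0.4439·0.0000] = 7.5182
Node 0 (S = 130): V_0 = e^(−0.035)·[0.5561·43.1272 + 0.4439·7.5182] = 26.3823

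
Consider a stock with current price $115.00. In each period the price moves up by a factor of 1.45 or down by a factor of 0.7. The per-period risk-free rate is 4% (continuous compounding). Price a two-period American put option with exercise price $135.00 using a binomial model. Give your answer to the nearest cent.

$32.75

Risk-neutral probability p = (e^0.04 − 0.7)/(1.45 − 0.7) = 0.3408/0.7500 = 0.4544
Terminal stock prices: S_uu = 241.8, S_ud = 116.7, S_dd = 56.35
Terminal payoffs (K − S): max(-106.8, 0) = 0, max(18.28, 0) = 18.28, max(78.65, 0) = 78.65
Node u (S = 166.8): continuation = e^(−0.04)·[0.4544·0.0000 + 0.5456·18.2750] = 9.5796; exercise value = 0.0000 ≤ continuation, so V_u = 9.5796
Node d (S = 80.5): continuation = e^(−0.04)·[0.4544·18.2750 + 0.5456·78.6500] = 49.2066; exercise value = 54.5000 > continuation, so V_d = 54.5000 (exercise)
Node 0 (S = 115): continuation = e^(−0.04)·[0.4544·9.5796 + 0.5456·54.5000] = 32.7509; exercise value = 20.0000 ≤ continuation, so V_0 = 32.7509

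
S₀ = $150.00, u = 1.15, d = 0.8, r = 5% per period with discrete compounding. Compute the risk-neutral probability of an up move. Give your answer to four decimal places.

Risk-neutral probability p = (1 + 0.05 − 0.8)/(1.15 − 0.8) = 0.2500/0.3500 = 0.7143

p = 0.7143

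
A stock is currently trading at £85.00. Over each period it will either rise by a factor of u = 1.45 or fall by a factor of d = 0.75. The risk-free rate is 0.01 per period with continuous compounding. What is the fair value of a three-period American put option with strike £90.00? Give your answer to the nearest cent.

£22.22

Risk-neutral probability p = (e^0.01 − 0.75)/(1.45 − 0.75) = 0.2601/0.7000 = 0.3715
Terminal stock prices: S_uuu = 259.1, S_uud = 134, S_udd = 69.33, S_ddd = 35.86
Terminal payoffs (K − S): max(-169.1, 0) = 0, max(-44.03, 0) = 0, max(20.67, 0) = 20.67, max(54.14, 0) = 54.14
Node uu (S = 178.7): continuation = e^(−0.01)·[0.3715·0.0000 + 0.6285·0.0000] = 0.0000; exercise value = 0.0000 ≤ continuation, so V_uu = 0.0000
Node ud (S = 92.44): continuation = e^(−0.01)·[0.3715·0.0000 + 0.6285·20.6719] = 12.8630; exercise value = 0.0000 ≤ continuation, so V_ud = 12.8630
Node dd (S = 47.81): continuation = e^(−0.01)·[0.3715·20.6719 + 0.6285·54.1406] = 41.2920; exercise value = 42.1875 > continuation, so V_dd = 42.1875 (exercise)
Node u (S = 123.2): continuation = e^(−0.01)·[0.3715·0.0000 + 0.6285·12.8630] = 8.0039; exercise value = 0.0000 ≤ continuation, so V_u = 8.0039
Node d (S = 63.75): continuation = e^(−0.01)·[0.3715·12.8630 + 0.6285·42.1875] = 30.9821; exercise value = 26.2500 ≤ continuation, so V_d = 30.9821
Node 0 (S = 85): continuation = e^(−0.01)·[0.3715·8.0039 + 0.6285·30.9821] = 22.2223; exercise value = 5.0000 ≤ continuation, so V_0 = 22.2223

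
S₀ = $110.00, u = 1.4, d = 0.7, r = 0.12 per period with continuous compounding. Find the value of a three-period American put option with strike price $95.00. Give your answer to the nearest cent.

$7.48

Risk-neutral probability p = (e^0.12 − 0.7)/(1.4 − 0.7) = 0.4275/0.7000 = 0.6107
Terminal stock prices: S_uuu = 301.8, S_uud = 150.9, S_udd = 75.46, S_ddd = 37.73
Terminal payoffs (K − S): max(-206.8, 0) = 0, max(-55.92, 0) = 0, max(19.54, 0) = 19.54, max(57.27, 0) = 57.27
Node uu (S = 215.6): continuation = e^(−0.12)·[0.6107·0.0000 + 0.3893·0.0000] = 0.0000; exercise value = 0.0000 ≤ continuation, so V_uu = 0.0000
Node ud (S = 107.8): continuation = e^(−0.12)·[0.6107·0.0000 + 0.3893·19.5400] = 6.7466; exercise value = 0.0000 ≤ continuation, so V_ud = 6.7466
Node dd (S = 53.9): continuation = e^(−0.12)·[0.6107·19.5400 + 0.3893·57.2700] = 30.3574; exercise value = 41.1000 > continuation, so V_dd = 41.1000 (exercise)
Node u (S = 154): continuation = e^(−0.12)·[0.6107·0.0000 + 0.3893·6.7466] = 2.3294; exercise value = 0.0000 ≤ continuation, so V_u = 2.3294
Node d (S = 77): continuation = e^(−0.12)·[0.6107·6.7466 + 0.3893·41.1000] = 17.8449; exercise value = 18.0000 > continuation, so V_d = 18.0000 (exercise)
Node 0 (S = 110): continuation = e^(−0.12)·[0.6107·2.3294 + 0.3893·18.0000] = 7.4766; exercise value = 0.0000 ≤ continuation, so V_0 = 7.4766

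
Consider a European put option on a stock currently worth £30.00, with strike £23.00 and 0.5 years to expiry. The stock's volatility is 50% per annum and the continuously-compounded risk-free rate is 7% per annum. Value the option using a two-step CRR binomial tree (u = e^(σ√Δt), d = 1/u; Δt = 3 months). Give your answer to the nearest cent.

CRR parameters: u = e^(σ√Δt) = e^(0.5·√0.25) = 1.2840, d = 1/u = 0.7788
Per-period rate: rΔt = 0.07·0.25 = 0.0175, so R = e^0.0175 = 1.0177
Risk-neutral probability p = (e^0.0175 − 0.7788)/(1.2840 − 0.7788) = 0.2389/0.5052 = 0.4728
Terminal stock prices: S_uu = 49.46, S_ud = 30, S_dd = 18.2
Terminal payoffs (K − S): max(-26.46, 0) = 0, max(-7, 0) = 0, max(4.804, 0) = 4.804
Node u (S = 38.52): V_u = e^(−0.0175)·[0.4728·0.0000 + 0.5272·0.0000] = 0.0000
Node d (S = 23.36): V_d = e^(−0.0175)·[0.4728·0.0000 + 0.5272·4.8041] = 2.4889
Node 0 (S = 30): V_0 = e^(−0.0175)·[0.4728·0.0000 + 0.5272·2.4889] = 1.2895

£1.29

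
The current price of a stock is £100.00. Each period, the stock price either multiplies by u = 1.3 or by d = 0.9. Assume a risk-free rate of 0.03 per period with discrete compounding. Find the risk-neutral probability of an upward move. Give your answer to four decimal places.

p = 0.3250

Risk-neutral probability p = (1 + 0.03 − 0.9)/(1.3 − 0.9) = 0.1300/0.4000 = 0.3250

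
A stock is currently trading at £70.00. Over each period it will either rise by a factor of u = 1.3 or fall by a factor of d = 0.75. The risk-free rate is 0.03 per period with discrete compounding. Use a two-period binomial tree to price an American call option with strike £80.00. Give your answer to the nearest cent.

£9.36

Risk-neutral probability p = (1 + 0.03 − 0.75)/(1.3 − 0.75) = 0.2800/0.5500 = 0.5091
Terminal stock prices: S_uu = 118.3, S_ud = 68.25, S_dd = 39.38
Terminal payoffs (S − K): max(38.3, 0) = 38.3, max(-11.75, 0) = 0, max(-40.62, 0) = 0
Node u (S = 91): continuation = 1/1.03·[0.5091·38.3000 + 0.4909·0.0000] = 18.9303; exercise value = 11.0000 ≤ continuation, so V_u = 18.9303
Node d (S = 52.5): continuation = 1/1.03·[0.5091·0.0000 + 0.4909·0.0000] = 0.0000; exercise value = 0.0000 ≤ continuation, so V_d = 0.0000
Node 0 (S = 70): continuation = 1/1.03·[0.5091·18.9303 + 0.4909·0.0000] = 9.3565; exercise value = 0.0000 ≤ continuation, so V_0 = 9.3565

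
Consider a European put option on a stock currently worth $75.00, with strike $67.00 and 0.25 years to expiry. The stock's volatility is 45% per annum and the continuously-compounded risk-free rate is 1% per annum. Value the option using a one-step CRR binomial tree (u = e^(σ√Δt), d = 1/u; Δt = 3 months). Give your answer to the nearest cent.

$3.90

CRR parameters: u = e^(σ√Δt) = e^(0.45·√0.25) = 1.2523, d = 1/u = 0.7985
Per-period rate: rΔt = 0.01·0.25 = 0.0025, so R = e^0.0025 = 1.0025
Risk-neutral probability p = (e^0.0025 − 0.7985)/(1.2523 − 0.7985) = 0.2040/0.4538 = 0.4495
Terminal stock prices: S_u = 93.92, S_d = 59.89
Terminal payoffs (K − S): max(-26.92, 0) = 0, max(7.111, 0) = 7.111
Node 0 (S = 75): V_0 = e^(−0.0025)·[0.4495·0.0000 + 0.5505·7.1113] = 3.9050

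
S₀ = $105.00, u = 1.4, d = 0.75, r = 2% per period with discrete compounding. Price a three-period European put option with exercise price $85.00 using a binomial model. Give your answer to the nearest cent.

Risk-neutral probability p = (1 + 0.02 − 0.75)/(1.4 − 0.75) = 0.2700/0.6500 = 0.4154
Terminal stock prices: S_uuu = 288.1, S_uud = 154.3, S_udd = 82.69, S_ddd = 44.3
Terminal payoffs (K − S): max(-203.1, 0) = 0, max(-69.35, 0) = 0, max(2.312, 0) = 2.312, max(40.7, 0) = 40.7
Node uu (S = 205.8): V_uu = 1/1.02·[0.4154·0.0000 + 0.5846·0.0000] = 0.0000
Node ud (S = 110.2): V_ud = 1/1.02·[0.4154·0.0000 + 0.5846·2.3125] = 1.3254
Node dd (S = 59.06): V_dd = 1/1.02·[0.4154·2.3125 + 0.5846·40.7031] = 24.2708
Node u (S = 147): V_u = 1/1.02·[0.4154·0.0000 + 0.5846·1.3254] = 0.7597
Node d (S = 78.75): V_d = 1/1.02·[0.4154·1.3254 + 0.5846·24.2708] = 14.4506
Node 0 (S = 105): V_0 = 1/1.02·[0.4154·0.7597 + 0.5846·14.4506] = 8.5918

$8.59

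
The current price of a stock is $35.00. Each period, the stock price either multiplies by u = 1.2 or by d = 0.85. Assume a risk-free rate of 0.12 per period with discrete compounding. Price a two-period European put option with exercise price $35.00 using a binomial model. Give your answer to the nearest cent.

$0.40

Risk-neutral probability p = (1 + 0.12 − 0.85)/(1.2 − 0.85) = 0.2700/0.3500 = 0.7714
Terminal stock prices: S_uu = 50.4, S_ud = 35.7, S_dd = 25.29
Terminal payoffs (K − S): max(-15.4, 0) = 0, max(-0.7, 0) = 0, max(9.713, 0) = 9.713
Node u (S = 42): V_u = 1/1.12·[0.7714·0.0000 + 0.2286·0.0000] = 0.0000
Node d (S = 29.75): V_d = 1/1.12·[0.7714·0.0000 + 0.2286·9.7125] = 1.9821
Node 0 (S = 35): V_0 = 1/1.12·[0.7714·0.0000 + 0.2286·1.9821] = 0.4045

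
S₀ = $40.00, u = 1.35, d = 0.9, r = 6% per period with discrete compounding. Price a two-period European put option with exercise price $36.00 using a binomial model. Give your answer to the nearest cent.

$1.33

Risk-neutral probability p = (1 + 0.06 − 0.9)/(1.35 − 0.9) = 0.1600/0.4500 = 0.3556
Terminal stock prices: S_uu = 72.9, S_ud = 48.6, S_dd = 32.4
Terminal payoffs (K − S): max(-36.9, 0) = 0, max(-12.6, 0) = 0, max(3.6, 0) = 3.6
Node u (S = 54): V_u = 1/1.06·[0.3556·0.0000 + 0.6444·0.0000] = 0.0000
Node d (S = 36): V_d = 1/1.06·[0.3556·0.0000 + 0.6444·3.6000] = 2.1887
Node 0 (S = 40): V_0 = 1/1.06·[0.3556·0.0000 + 0.6444·2.1887] = 1.3306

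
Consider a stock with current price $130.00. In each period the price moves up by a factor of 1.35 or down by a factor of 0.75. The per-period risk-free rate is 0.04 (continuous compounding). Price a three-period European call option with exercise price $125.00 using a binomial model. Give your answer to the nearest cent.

$36.65

Risk-neutral probability p = (e^0.04 − 0.75)/(1.35 − 0.75) = 0.2908/0.6000 = 0.4847
Terminal stock prices: S_uuu = 319.8, S_uud = 177.7, S_udd = 98.72, S_ddd = 54.84
Terminal payoffs (S − K): max(194.8, 0) = 194.8, max(52.69, 0) = 52.69, max(-26.28, 0) = 0, max(-70.16, 0) = 0
Node uu (S = 236.9): V_uu = e^(−0.04)·[0.4847·194.8488 + 0.5153·52.6938] = 116.8263
Node ud (S = 131.6): V_ud = e^(−0.04)·[0.4847·52.6938 + 0.5153·0.0000] = 24.5384
Node dd (S = 73.12): V_dd = e^(−0.04)·[0.4847·0.0000 + 0.5153·0.0000] = 0.0000
Node u (S = 175.5): V_u = e^(−0.04)·[0.4847·116.8263 + 0.5153·24.5384] = 66.5529
Node d (S = 97.5): V_d = e^(−0.04)·[0.4847·24.5384 + 0.5153·0.0000] = 11.4270
Node 0 (S = 130): V_0 = e^(−0.04)·[0.4847·66.5529 + 0.5153·11.4270] = 36.6500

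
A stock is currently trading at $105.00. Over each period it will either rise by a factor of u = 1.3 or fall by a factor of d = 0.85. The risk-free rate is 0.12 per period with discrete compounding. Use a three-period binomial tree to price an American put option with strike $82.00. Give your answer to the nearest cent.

Risk-neutral probability p = (1 + 0.12 − 0.85)/(1.3 − 0.85) = 0.2700/0.4500 = 0.6000
Terminal stock prices: S_uuu = 230.7, S_uud = 150.8, S_udd = 98.62, S_ddd = 64.48
Terminal payoffs (K − S): max(-148.7, 0) = 0, max(-68.83, 0) = 0, max(-16.62, 0) = 0, max(17.52, 0) = 17.52
Node uu (S = 177.5): continuation = 1/1.12·[0.6000·0.0000 + 0.4000·0.0000] = 0.0000; exercise value = 0.0000 ≤ continuation, so V_uu = 0.0000
Node ud (S = 116): continuation = 1/1.12·[0.6000·0.0000 + 0.4000·0.0000] = 0.0000; exercise value = 0.0000 ≤ continuation, so V_ud = 0.0000
Node dd (S = 75.86): continuation = 1/1.12·[0.6000·0.0000 + 0.4000·17.5169] = 6.2560; exercise value = 6.1375 ≤ continuation, so V_dd = 6.2560
Node u (S = 136.5): continuation = 1/1.12·[0.6000·0.0000 + 0.4000·0.0000] = 0.0000; exercise value = 0.0000 ≤ continuation, so V_u = 0.0000
Node d (S = 89.25): continuation = 1/1.12·[0.6000·0.0000 + 0.4000·6.2560] = 2.2343; exercise value = 0.0000 ≤ continuation, so V_d = 2.2343
Node 0 (S = 105): continuation = 1/1.12·[0.6000·0.0000 + 0.4000·2.2343] = 0.7980; exercise value = 0.0000 ≤ continuation, so V_0 = 0.7980

$0.80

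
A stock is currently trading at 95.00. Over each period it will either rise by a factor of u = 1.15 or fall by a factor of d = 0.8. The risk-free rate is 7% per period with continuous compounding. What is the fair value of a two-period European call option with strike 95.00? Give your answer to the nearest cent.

Risk-neutral probability p = (e^0.07 − 0.8)/(1.15 − 0.8) = 0.2725/0.3500 = 0.7786
Terminal stock prices: S_uu = 125.6, S_ud = 87.4, S_dd = 60.8
Terminal payoffs (S − K): max(30.64, 0) = 30.64, max(-7.6, 0) = 0, max(-34.2, 0) = 0
Node u (S = 109.2): V_u = e^(−0.07)·[0.7786·30.6375 + 0.2214·0.0000] = 22.2415
Node d (S = 76): V_d = e^(−0.07)·[0.7786·0.0000 + 0.2214·0.0000] = 0.0000
Node 0 (S = 95): V_0 = e^(−0.07)·[0.7786·22.2415 + 0.2214·0.0000] = 16.1464

16.15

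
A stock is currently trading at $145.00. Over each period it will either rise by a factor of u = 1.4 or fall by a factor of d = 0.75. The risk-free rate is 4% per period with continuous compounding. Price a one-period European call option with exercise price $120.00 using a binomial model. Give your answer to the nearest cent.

Risk-neutral probability p = (e^0.04 − 0.75)/(1.4 − 0.75) = 0.2908/0.6500 = 0.4474
Terminal stock prices: S_u = 203, S_d = 108.8
Terminal payoffs (S − K): max(83, 0) = 83, max(-11.25, 0) = 0
Node 0 (S = 145): V_0 = e^(−0.04)·[0.4474·83.0000 + 0.5526·0.0000] = 35.6782

$35.68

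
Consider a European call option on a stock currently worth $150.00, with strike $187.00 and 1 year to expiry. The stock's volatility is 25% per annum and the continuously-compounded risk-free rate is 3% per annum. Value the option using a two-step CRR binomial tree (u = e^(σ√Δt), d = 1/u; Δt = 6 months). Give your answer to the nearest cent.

CRR parameters: u = e^(σ√Δt) = e^(0.25·√0.5) = 1.1934, d = 1/u = 0.8380
Per-period rate: rΔt = 0.03·0.5 = 0.015, so R = e^0.015 = 1.0151
Risk-neutral probability p = (e^0.015 − 0.8380)/(1.1934 − 0.8380) = 0.1771/0.3554 = 0.4984
Terminal stock prices: S_uu = 213.6, S_ud = 150, S_dd = 105.3
Terminal payoffs (S − K): max(26.62, 0) = 26.62, max(-37, 0) = 0, max(-81.67, 0) = 0
Node u (S = 179): V_u = e^(−0.015)·[0.4984·26.6179 + 0.5016·0.0000] = 13.0700
Node d (S = 125.7): V_d = e^(−0.015)·[0.4984·0.0000 + 0.5016·0.0000] = 0.0000
Node 0 (S = 150): V_0 = e^(−0.015)·[0.4984·13.0700 + 0.5016·0.0000] = 6.4177

$6.42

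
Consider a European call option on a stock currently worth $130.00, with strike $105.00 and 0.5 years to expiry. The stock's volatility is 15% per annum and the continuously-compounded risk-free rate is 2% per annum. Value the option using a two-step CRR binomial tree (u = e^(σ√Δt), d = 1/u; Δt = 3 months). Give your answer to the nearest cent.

$26.04

CRR parameters: u = e^(σ√Δt) = e^(0.15·√0.25) = 1.0779, d = 1/u = 0.9277
Per-period rate: rΔt = 0.02·0.25 = 0.005, so R = e^0.005 = 1.0050
Risk-neutral probability p = (e^0.005 − 0.9277)/(1.0779 − 0.9277) = 0.0773/0.1501 = 0.5146
Terminal stock prices: S_uu = 151, S_ud = 130, S_dd = 111.9
Terminal payoffs (S − K): max(46.04, 0) = 46.04, max(25, 0) = 25, max(6.892, 0) = 6.892
Node u (S = 140.1): V_u = e^(−0.005)·[0.5146·46.0385 + 0.4854·25.0000] = 35.6486
Node d (S = 120.6): V_d = e^(−0.005)·[0.5146·25.0000 + 0.4854·6.8920] = 16.1303
Node 0 (S = 130): V_0 = e^(−0.005)·[0.5146·35.6486 + 0.4854·16.1303] = 26.0448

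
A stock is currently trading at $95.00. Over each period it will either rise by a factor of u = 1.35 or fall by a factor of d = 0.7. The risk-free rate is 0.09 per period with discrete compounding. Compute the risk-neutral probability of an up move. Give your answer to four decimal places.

Risk-neutral probability p = (1 + 0.09 − 0.7)/(1.35 − 0.7) = 0.3900/0.6500 = 0.6000

p = 0.6000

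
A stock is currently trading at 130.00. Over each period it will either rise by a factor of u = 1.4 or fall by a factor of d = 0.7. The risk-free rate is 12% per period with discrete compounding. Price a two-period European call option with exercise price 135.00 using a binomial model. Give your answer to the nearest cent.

34.38

Risk-neutral probability p = (1 + 0.12 − 0.7)/(1.4 − 0.7) = 0.4200/0.7000 = 0.6000
Terminal stock prices: S_uu = 254.8, S_ud = 127.4, S_dd = 63.7
Terminal payoffs (S − K): max(119.8, 0) = 119.8, max(-7.6, 0) = 0, max(-71.3, 0) = 0
Node u (S = 182): V_u = 1/1.12·[0.6000·119.8000 + 0.4000·0.0000] = 64.1786
Node d (S = 91): V_d = 1/1.12·[0.6000·0.0000 + 0.4000·0.0000] = 0.0000
Node 0 (S = 130): V_0 = 1/1.12·[0.6000·64.1786 + 0.4000·0.0000] = 34.3814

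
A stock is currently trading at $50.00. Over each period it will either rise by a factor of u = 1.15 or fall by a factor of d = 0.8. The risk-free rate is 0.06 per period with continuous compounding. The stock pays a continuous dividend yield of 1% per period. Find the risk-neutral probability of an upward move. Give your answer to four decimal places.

Per-period risk-free factor R = e^0.06 = 1.0618; dividend-adjusted growth = e^(0.06−0.01) = 1.0513.
Risk-neutral probability p = (1.0513 − 0.8)/(1.15 − 0.8) = 0.2513/0.3500 = 0.7179

p = 0.7179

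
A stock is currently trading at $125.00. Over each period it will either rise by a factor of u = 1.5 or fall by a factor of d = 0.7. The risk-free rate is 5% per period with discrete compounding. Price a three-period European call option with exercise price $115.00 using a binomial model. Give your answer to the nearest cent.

$45.04

Risk-neutral probability p = (1 + 0.05 − 0.7)/(1.5 − 0.7) = 0.3500/0.8000 = 0.4375
Terminal stock prices: S_uuu = 421.9, S_uud = 196.9, S_udd = 91.87, S_ddd = 42.87
Terminal payoffs (S − K): max(306.9, 0) = 306.9, max(81.88, 0) = 81.88, max(-23.13, 0) = 0, max(-72.12, 0) = 0
Node uu (S = 281.2): V_uu = 1/1.05·[0.4375·306.8750 + 0.5625·81.8750] = 171.7262
Node ud (S = 131.2): V_ud = 1/1.05·[0.4375·81.8750 + 0.5625·0.0000] = 34.1146
Node dd (S = 61.25): V_dd = 1/1.05·[0.4375·0.0000 + 0.5625·0.0000] = 0.0000
Node u (S = 187.5): V_u = 1/1.05·[0.4375·171.7262 + 0.5625·34.1146] = 89.8282
Node d (S = 87.5): V_d = 1/1.05·[0.4375·34.1146 + 0.5625·0.0000] = 14.2144
Node 0 (S = 125): V_0 = 1/1.05·[0.4375·89.8282 + 0.5625·14.2144] = 45.0433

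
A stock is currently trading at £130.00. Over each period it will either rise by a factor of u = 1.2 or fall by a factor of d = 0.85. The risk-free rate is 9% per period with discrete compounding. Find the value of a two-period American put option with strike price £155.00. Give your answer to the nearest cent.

£25.00

Risk-neutral probability p = (1 + 0.09 − 0.85)/(1.2 − 0.85) = 0.2400/0.3500 = 0.6857
Terminal stock prices: S_uu = 187.2, S_ud = 132.6, S_dd = 93.92
Terminal payoffs (K − S): max(-32.2, 0) = 0, max(22.4, 0) = 22.4, max(61.08, 0) = 61.08
Node u (S = 156): continuation = 1/1.09·[0.6857·0.0000 + 0.3143·22.4000] = 6.4587; exercise value = 0.0000 ≤ continuation, so V_u = 6.4587
Node d (S = 110.5): continuation = 1/1.09·[0.6857·22.4000 + 0.3143·61.0750] = 31.7018; exercise value = 44.5000 > continuation, so V_d = 44.5000 (exercise)
Node 0 (S = 130): continuation = 1/1.09·[0.6857·6.4587 + 0.3143·44.5000] = 16.8941; exercise value = 25.0000 > continuation, so V_0 = 25.0000 (exercise)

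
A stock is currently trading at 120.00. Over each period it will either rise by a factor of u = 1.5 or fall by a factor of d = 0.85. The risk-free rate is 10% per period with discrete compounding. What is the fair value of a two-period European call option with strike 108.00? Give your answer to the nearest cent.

37.41

Risk-neutral probability p = (1 + 0.1 − 0.85)/(1.5 − 0.85) = 0.2500/0.6500 = 0.3846
Terminal stock prices: S_uu = 270, S_ud = 153, S_dd = 86.7
Terminal payoffs (S − K): max(162, 0) = 162, max(45, 0) = 45, max(-21.3, 0) = 0
Node u (S = 180): V_u = 1/1.1·[0.3846·162.0000 + 0.6154·45.0000] = 81.8182
Node d (S = 102): V_d = 1/1.1·[0.3846·45.0000 + 0.6154·0.0000] = 15.7343
Node 0 (S = 120): V_0 = 1/1.1·[0.3846·81.8182 + 0.6154·15.7343] = 37.4101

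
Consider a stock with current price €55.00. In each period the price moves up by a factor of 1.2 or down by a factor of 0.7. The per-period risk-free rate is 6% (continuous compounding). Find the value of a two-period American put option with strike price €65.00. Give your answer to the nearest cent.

€10.23

Risk-neutral probability p = (e^0.06 − 0.7)/(1.2 − 0.7) = 0.3618/0.5000 = 0.7237
Terminal stock prices: S_uu = 79.2, S_ud = 46.2, S_dd = 26.95
Terminal payoffs (K − S): max(-14.2, 0) = 0, max(18.8, 0) = 18.8, max(38.05, 0) = 38.05
Node u (S = 66): continuation = e^(−0.06)·[0.7237·0.0000 + 0.2763·18.8000] = 4.8924; exercise value = 0.0000 ≤ continuation, so V_u = 4.8924
Node d (S = 38.5): continuation = e^(−0.06)·[0.7237·18.8000 + 0.2763·38.0500] = 22.7147; exercise value = 26.5000 > continuation, so V_d = 26.5000 (exercise)
Node 0 (S = 55): continuation = e^(−0.06)·[0.7237·4.8924 + 0.2763·26.5000] = 10.2306; exercise value = 10.0000 ≤ continuation, so V_0 = 10.2306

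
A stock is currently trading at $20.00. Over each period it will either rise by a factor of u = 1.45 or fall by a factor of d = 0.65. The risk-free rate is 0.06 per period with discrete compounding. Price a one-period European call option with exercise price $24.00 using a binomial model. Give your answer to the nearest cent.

$2.42

Risk-neutral probability p = (1 + 0.06 − 0.65)/(1.45 − 0.65) = 0.4100/0.8000 = 0.5125
Terminal stock prices: S_u = 29, S_d = 13
Terminal payoffs (S − K): max(5, 0) = 5, max(-11, 0) = 0
Node 0 (S = 20): V_0 = 1/1.06·[0.5125·5.0000 + 0.4875·0.0000] = 2.4175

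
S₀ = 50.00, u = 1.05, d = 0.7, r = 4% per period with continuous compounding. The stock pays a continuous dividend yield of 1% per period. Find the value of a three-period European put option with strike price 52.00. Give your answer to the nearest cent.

Per-period risk-free factor R = e^0.04 = 1.0408; dividend-adjusted growth = e^(0.04−0.01) = 1.0305.
Risk-neutral probability p = (1.0305 − 0.7)/(1.05 − 0.7) = 0.3305/0.3500 = 0.9442
Terminal stock prices: S_uuu = 57.88, S_uud = 38.59, S_udd = 25.72, S_ddd = 17.15
Terminal payoffs (K − S): max(-5.881, 0) = 0, max(13.41, 0) = 13.41, max(26.28, 0) = 26.28, max(34.85, 0) = 34.85
Node uu (S = 55.12): V_uu = e^(−0.04)·[0.9442·0.0000 + 0.0558·13.4125] = 0.7196
Node ud (S = 36.75): V_ud = e^(−0.04)·[0.9442·13.4125 + 0.0558·26.2750] = 13.5767
Node dd (S = 24.5): V_dd = e^(−0.04)·[0.9442·26.2750 + 0.0558·34.8500] = 25.7048
Node u (S = 52.5): V_u = e^(−0.04)·[0.9442·0.7196 + 0.0558·13.5767] = 1.3813
Node d (S = 35): V_d = e^(−0.04)·[0.9442·13.5767 + 0.0558·25.7048] = 13.6951
Node 0 (S = 50): V_0 = e^(−0.04)·[0.9442·1.3813 + 0.0558·13.6951] = 1.9878

1.99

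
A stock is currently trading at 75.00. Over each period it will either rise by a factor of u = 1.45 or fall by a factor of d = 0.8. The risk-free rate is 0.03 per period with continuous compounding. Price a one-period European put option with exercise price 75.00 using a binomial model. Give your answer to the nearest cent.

Risk-neutral probability p = (e^0.03 − 0.8)/(1.45 − 0.8) = 0.2305/0.6500 = 0.3545
Terminal stock prices: S_u = 108.8, S_d = 60
Terminal payoffs (K − S): max(-33.75, 0) = 0, max(15, 0) = 15
Node 0 (S = 75): V_0 = e^(−0.03)·[0.3545·0.0000 + 0.6455·15.0000] = 9.3957

9.40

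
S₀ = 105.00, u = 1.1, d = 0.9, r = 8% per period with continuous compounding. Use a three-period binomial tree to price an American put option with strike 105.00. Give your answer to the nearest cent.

0.88

Risk-neutral probability p = (e^0.08 − 0.9)/(1.1 − 0.9) = 0.1833/0.2000 = 0.9164
Terminal stock prices: S_uuu = 139.8, S_uud = 114.3, S_udd = 93.56, S_ddd = 76.55
Terminal payoffs (K − S): max(-34.76, 0) = 0, max(-9.345, 0) = 0, max(11.44, 0) = 11.44, max(28.45, 0) = 28.45
Node uu (S = 127.1): continuation = e^(−0.08)·[0.9164·0.0000 + 0.0836·0.0000] = 0.0000; exercise value = 0.0000 ≤ continuation, so V_uu = 0.0000
Node ud (S = 104): continuation = e^(−0.08)·[0.9164·0.0000 + 0.0836·11.4450] = 0.8829; exercise value = 1.0500 > continuation, so V_ud = 1.0500 (exercise)
Node dd (S = 85.05): continuation = e^(−0.08)·[0.9164·11.4450 + 0.0836·28.4550] = 11.8772; exercise value = 19.9500 > continuation, so V_dd = 19.9500 (exercise)
Node u (S = 115.5): continuation = e^(−0.08)·[0.9164·0.0000 + 0.0836·1.0500] = 0.0810; exercise value = 0.0000 ≤ continuation, so V_u = 0.0810
Node d (S = 94.5): continuation = e^(−0.08)·[0.9164·1.0500 + 0.0836·19.9500] = 2.4272; exercise value = 10.5000 > continuation, so V_d = 10.5000 (exercise)
Node 0 (S = 105): continuation = e^(−0.08)·[0.9164·0.0810 + 0.0836·10.5000] = 0.8785; exercise value = 0.0000 ≤ continuation, so V_0 = 0.8785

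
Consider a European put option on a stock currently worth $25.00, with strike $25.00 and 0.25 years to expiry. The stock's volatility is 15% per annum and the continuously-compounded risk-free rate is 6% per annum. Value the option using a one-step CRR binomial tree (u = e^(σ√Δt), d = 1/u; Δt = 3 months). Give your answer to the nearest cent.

$0.74

CRR parameters: u = e^(σ√Δt) = e^(0.15·√0.25) = 1.0779, d = 1/u = 0.9277
Per-period rate: rΔt = 0.06·0.25 = 0.015, so R = e^0.015 = 1.0151
Risk-neutral probability p = (e^0.015 − 0.9277)/(1.0779 − 0.9277) = 0.0874/0.1501 = 0.5819
Terminal stock prices: S_u = 26.95, S_d = 23.19
Terminal payoffs (K − S): max(-1.947, 0) = 0, max(1.806, 0) = 1.806
Node 0 (S = 25): V_0 = e^(−0.015)·[0.5819·0.0000 + 0.4181·1.8064] = 0.7440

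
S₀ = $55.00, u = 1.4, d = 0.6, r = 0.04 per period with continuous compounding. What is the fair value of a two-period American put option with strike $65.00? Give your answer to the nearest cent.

$18.10

Risk-neutral probability p = (e^0.04 − 0.6)/(1.4 − 0.6) = 0.4408/0.8000 = 0.5510
Terminal stock prices: S_uu = 107.8, S_ud = 46.2, S_dd = 19.8
Terminal payoffs (K − S): max(-42.8, 0) = 0, max(18.8, 0) = 18.8, max(45.2, 0) = 45.2
Node u (S = 77): continuation = e^(−0.04)·[0.5510·0.0000 + 0.4490·18.8000] = 8.1100; exercise value = 0.0000 ≤ continuation, so V_u = 8.1100
Node d (S = 33): continuation = e^(−0.04)·[0.5510·18.8000 + 0.4490·45.2000] = 29.4513; exercise value = 32.0000 > continuation, so V_d = 32.0000 (exercise)
Node 0 (S = 55): continuation = e^(−0.04)·[0.5510·8.1100 + 0.4490·32.0000] = 18.0977; exercise value = 10.0000 ≤ continuation, so V_0 = 18.0977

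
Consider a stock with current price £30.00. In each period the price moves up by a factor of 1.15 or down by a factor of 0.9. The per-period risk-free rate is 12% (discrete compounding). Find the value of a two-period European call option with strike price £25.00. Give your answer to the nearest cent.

Risk-neutral probability p = (1 + 0.12 − 0.9)/(1.15 − 0.9) = 0.2200/0.2500 = 0.8800
Terminal stock prices: S_uu = 39.67, S_ud = 31.05, S_dd = 24.3
Terminal payoffs (S − K): max(14.67, 0) = 14.67, max(6.05, 0) = 6.05, max(-0.7, 0) = 0
Node u (S = 34.5): V_u = 1/1.12·[0.8800·14.6750 + 0.1200·6.0500] = 12.1786
Node d (S = 27): V_d = 1/1.12·[0.8800·6.0500 + 0.1200·0.0000] = 4.7536
Node 0 (S = 30): V_0 = 1/1.12·[0.8800·12.1786 + 0.1200·4.7536] = 10.0782

£10.08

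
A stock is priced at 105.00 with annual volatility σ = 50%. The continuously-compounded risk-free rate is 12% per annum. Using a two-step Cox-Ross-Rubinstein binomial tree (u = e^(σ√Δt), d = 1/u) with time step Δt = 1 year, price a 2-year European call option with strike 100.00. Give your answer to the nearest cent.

38.41

CRR parameters: u = e^(σ√Δt) = e^(0.5·√1) = 1.6487, d = 1/u = 0.6065
Per-period rate: rΔt = 0.12·1 = 0.12, so R = e^0.12 = 1.1275
Risk-neutral probability p = (e^0.12 − 0.6065)/(1.6487 − 0.6065) = 0.5210/1.0422 = 0.4999
Terminal stock prices: S_uu = 285.4, S_ud = 105, S_dd = 38.63
Terminal payoffs (S − K): max(185.4, 0) = 185.4, max(5, 0) = 5, max(-61.37, 0) = 0
Node u (S = 173.1): V_u = e^(−0.12)·[0.4999·185.4196 + 0.5001·5.0000] = 84.4237
Node d (S = 63.69): V_d = e^(−0.12)·[0.4999·5.0000 + 0.5001·0.0000] = 2.2168
Node 0 (S = 105): V_0 = e^(−0.12)·[0.4999·84.4237 + 0.5001·2.2168] = 38.4126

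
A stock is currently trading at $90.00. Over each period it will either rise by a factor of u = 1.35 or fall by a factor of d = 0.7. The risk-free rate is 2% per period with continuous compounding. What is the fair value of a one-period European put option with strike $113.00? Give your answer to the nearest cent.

$24.87

Risk-neutral probability p = (e^0.02 − 0.7)/(1.35 − 0.7) = 0.3202/0.6500 = 0.4926
Terminal stock prices: S_u = 121.5, S_d = 63
Terminal payoffs (K − S): max(-8.5, 0) = 0, max(50, 0) = 50
Node 0 (S = 90): V_0 = e^(−0.02)·[0.4926·0.0000 + 0.5074·50.0000] = 24.8668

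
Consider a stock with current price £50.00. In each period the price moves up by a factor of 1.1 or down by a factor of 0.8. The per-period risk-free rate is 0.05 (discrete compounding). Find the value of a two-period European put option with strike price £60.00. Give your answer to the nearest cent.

Risk-neutral probability p = (1 + 0.05 − 0.8)/(1.1 − 0.8) = 0.2500/0.3000 = 0.8333
Terminal stock prices: S_uu = 60.5, S_ud = 44, S_dd = 32
Terminal payoffs (K − S): max(-0.5, 0) = 0, max(16, 0) = 16, max(28, 0) = 28
Node u (S = 55): V_u = 1/1.05·[0.8333·0.0000 + 0.1667·16.0000] = 2.5397
Node d (S = 40): V_d = 1/1.05·[0.8333·16.0000 + 0.1667·28.0000] = 17.1429
Node 0 (S = 50): V_0 = 1/1.05·[0.8333·2.5397 + 0.1667·17.1429] = 4.7367

£4.74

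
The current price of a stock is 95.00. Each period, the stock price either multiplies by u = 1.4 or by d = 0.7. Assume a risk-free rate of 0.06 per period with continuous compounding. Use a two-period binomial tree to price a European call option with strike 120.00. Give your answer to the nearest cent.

Risk-neutral probability p = (e^0.06 − 0.7)/(1.4 − 0.7) = 0.3618/0.7000 = 0.5169
Terminal stock prices: S_uu = 186.2, S_ud = 93.1, S_dd = 46.55
Terminal payoffs (S − K): max(66.2, 0) = 66.2, max(-26.9, 0) = 0, max(-73.45, 0) = 0
Node u (S = 133): V_u = e^(−0.06)·[0.5169·66.2000 + 0.4831·0.0000] = 32.2266
Node d (S = 66.5): V_d = e^(−0.06)·[0.5169·0.0000 + 0.4831·0.0000] = 0.0000
Node 0 (S = 95): V_0 = e^(−0.06)·[0.5169·32.2266 + 0.4831·0.0000] = 15.6881

15.69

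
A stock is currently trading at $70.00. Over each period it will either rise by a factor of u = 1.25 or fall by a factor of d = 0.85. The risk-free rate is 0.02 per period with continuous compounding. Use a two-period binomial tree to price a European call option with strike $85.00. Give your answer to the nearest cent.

Risk-neutral probability p = (e^0.02 − 0.85)/(1.25 − 0.85) = 0.1702/0.4000 = 0.4255
Terminal stock prices: S_uu = 109.4, S_ud = 74.38, S_dd = 50.57
Terminal payoffs (S − K): max(24.38, 0) = 24.38, max(-10.62, 0) = 0, max(-34.43, 0) = 0
Node u (S = 87.5): V_u = e^(−0.02)·[0.4255·24.3750 + 0.5745·0.0000] = 10.1663
Node d (S = 59.5): V_d = e^(−0.02)·[0.4255·0.0000 + 0.5745·0.0000] = 0.0000
Node 0 (S = 70): V_0 = e^(−0.02)·[0.4255·10.1663 + 0.5745·0.0000] = 4.2401

$4.24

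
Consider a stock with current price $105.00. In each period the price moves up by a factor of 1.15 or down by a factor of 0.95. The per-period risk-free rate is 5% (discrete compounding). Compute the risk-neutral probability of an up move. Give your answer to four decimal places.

Risk-neutral probability p = (1 + 0.05 − 0.95)/(1.15 − 0.95) = 0.1000/0.2000 = 0.5000

p = 0.5000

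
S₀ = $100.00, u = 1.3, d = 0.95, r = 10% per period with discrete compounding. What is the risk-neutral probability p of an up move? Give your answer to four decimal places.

p = 0.4286

Risk-neutral probability p = (1 + 0.1 − 0.95)/(1.3 − 0.95) = 0.1500/0.3500 = 0.4286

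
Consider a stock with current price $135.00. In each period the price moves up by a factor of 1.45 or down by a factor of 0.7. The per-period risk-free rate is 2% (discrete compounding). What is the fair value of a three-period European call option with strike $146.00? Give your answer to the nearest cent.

$34.98

Risk-neutral probability p = (1 + 0.02 − 0.7)/(1.45 − 0.7) = 0.3200/0.7500 = 0.4267
Terminal stock prices: S_uuu = 411.6, S_uud = 198.7, S_udd = 95.92, S_ddd = 46.3
Terminal payoffs (S − K): max(265.6, 0) = 265.6, max(52.69, 0) = 52.69, max(-50.08, 0) = 0, max(-99.7, 0) = 0
Node uu (S = 283.8): V_uu = 1/1.02·[0.4267·265.5644 + 0.5733·52.6862] = 140.7002
Node ud (S = 137): V_ud = 1/1.02·[0.4267·52.6862 + 0.5733·0.0000] = 22.0387
Node dd (S = 66.15): V_dd = 1/1.02·[0.4267·0.0000 + 0.5733·0.0000] = 0.0000
Node u (S = 195.8): V_u = 1/1.02·[0.4267·140.7002 + 0.5733·22.0387] = 71.2428
Node d (S = 94.5): V_d = 1/1.02·[0.4267·22.0387 + 0.5733·0.0000] = 9.2188
Node 0 (S = 135): V_0 = 1/1.02·[0.4267·71.2428 + 0.5733·9.2188] = 34.9827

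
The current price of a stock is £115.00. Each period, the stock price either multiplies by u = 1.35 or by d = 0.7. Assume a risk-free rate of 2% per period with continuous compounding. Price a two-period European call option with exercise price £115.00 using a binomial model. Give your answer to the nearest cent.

Risk-neutral probability p = (e^0.02 − 0.7)/(1.35 − 0.7) = 0.3202/0.6500 = 0.4926
Terminal stock prices: S_uu = 209.6, S_ud = 108.7, S_dd = 56.35
Terminal payoffs (S − K): max(94.59, 0) = 94.59, max(-6.325, 0) = 0, max(-58.65, 0) = 0
Node u (S = 155.2): V_u = e^(−0.02)·[0.4926·94.5875 + 0.5074·0.0000] = 45.6728
Node d (S = 80.5): V_d = e^(−0.02)·[0.4926·0.0000 + 0.5074·0.0000] = 0.0000
Node 0 (S = 115): V_0 = e^(−0.02)·[0.4926·45.6728 + 0.5074·0.0000] = 22.0537

£22.05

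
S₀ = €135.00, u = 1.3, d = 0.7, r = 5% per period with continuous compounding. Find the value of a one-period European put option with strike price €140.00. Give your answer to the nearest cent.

Risk-neutral probability p = (e^0.05 − 0.7)/(1.3 − 0.7) = 0.3513/0.6000 = 0.5855
Terminal stock prices: S_u = 175.5, S_d = 94.5
Terminal payoffs (K − S): max(-35.5, 0) = 0, max(45.5, 0) = 45.5
Node 0 (S = 135): V_0 = e^(−0.05)·[0.5855·0.0000 + 0.4145·45.5000] = 17.9420

€17.94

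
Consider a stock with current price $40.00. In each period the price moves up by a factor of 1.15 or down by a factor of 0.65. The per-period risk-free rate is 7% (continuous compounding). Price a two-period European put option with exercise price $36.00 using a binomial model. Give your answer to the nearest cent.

$1.79

Risk-neutral probability p = (e^0.07 − 0.65)/(1.15 − 0.65) = 0.4225/0.5000 = 0.8450
Terminal stock prices: S_uu = 52.9, S_ud = 29.9, S_dd = 16.9
Terminal payoffs (K − S): max(-16.9, 0) = 0, max(6.1, 0) = 6.1, max(19.1, 0) = 19.1
Node u (S = 46): V_u = e^(−0.07)·[0.8450·0.0000 + 0.1550·6.1000] = 0.8815
Node d (S = 26): V_d = e^(−0.07)·[0.8450·6.1000 + 0.1550·19.1000] = 7.5662
Node 0 (S = 40): V_0 = e^(−0.07)·[0.8450·0.8815 + 0.1550·7.5662] = 1.7879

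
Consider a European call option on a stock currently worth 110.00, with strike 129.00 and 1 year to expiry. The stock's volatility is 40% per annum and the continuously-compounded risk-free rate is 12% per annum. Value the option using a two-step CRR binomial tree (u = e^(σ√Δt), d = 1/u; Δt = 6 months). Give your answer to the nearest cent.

CRR parameters: u = e^(σ√Δt) = e^(0.4·√0.5) = 1.3269, d = 1/u = 0.7536
Per-period rate: rΔt = 0.12·0.5 = 0.06, so R = e^0.06 = 1.0618
Risk-neutral probability p = (e^0.06 − 0.7536)/(1.3269 − 0.7536) = 0.3082/0.5733 = 0.5376
Terminal stock prices: S_uu = 193.7, S_ud = 110, S_dd = 62.48
Terminal payoffs (S − K): max(64.67, 0) = 64.67, max(-19, 0) = 0, max(-66.52, 0) = 0
Node u (S = 146): V_u = e^(−0.06)·[0.5376·64.6720 + 0.4624·0.0000] = 32.7445
Node d (S = 82.9): V_d = e^(−0.06)·[0.5376·0.0000 + 0.4624·0.0000] = 0.0000
Node 0 (S = 110): V_0 = e^(−0.06)·[0.5376·32.7445 + 0.4624·0.0000] = 16.5791

16.58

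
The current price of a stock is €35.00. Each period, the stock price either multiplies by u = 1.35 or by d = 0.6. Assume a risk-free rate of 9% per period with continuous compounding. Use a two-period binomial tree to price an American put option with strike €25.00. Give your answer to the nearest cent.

€1.25

Risk-neutral probability p = (e^0.09 − 0.6)/(1.35 − 0.6) = 0.4942/0.7500 = 0.6589
Terminal stock prices: S_uu = 63.79, S_ud = 28.35, S_dd = 12.6
Terminal payoffs (K − S): max(-38.79, 0) = 0, max(-3.35, 0) = 0, max(12.4, 0) = 12.4
Node u (S = 47.25): continuation = e^(−0.09)·[0.6589·0.0000 + 0.3411·0.0000] = 0.0000; exercise value = 0.0000 ≤ continuation, so V_u = 0.0000
Node d (S = 21): continuation = e^(−0.09)·[0.6589·0.0000 + 0.3411·12.4000] = 3.8656; exercise value = 4.0000 > continuation, so V_d = 4.0000 (exercise)
Node 0 (S = 35): continuation = e^(−0.09)·[0.6589·0.0000 + 0.3411·4.0000] = 1.2470; exercise value = 0.0000 ≤ continuation, so V_0 = 1.2470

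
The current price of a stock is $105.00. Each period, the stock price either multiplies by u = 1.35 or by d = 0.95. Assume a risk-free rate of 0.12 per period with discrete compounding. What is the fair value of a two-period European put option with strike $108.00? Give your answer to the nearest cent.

$3.49

Risk-neutral probability p = (1 + 0.12 − 0.95)/(1.35 − 0.95) = 0.1700/0.4000 = 0.4250
Terminal stock prices: S_uu = 191.4, S_ud = 134.7, S_dd = 94.76
Terminal payoffs (K − S): max(-83.36, 0) = 0, max(-26.66, 0) = 0, max(13.24, 0) = 13.24
Node u (S = 141.8): V_u = 1/1.12·[0.4250·0.0000 + 0.5750·0.0000] = 0.0000
Node d (S = 99.75): V_d = 1/1.12·[0.4250·0.0000 + 0.5750·13.2375] = 6.7960
Node 0 (S = 105): V_0 = 1/1.12·[0.4250·0.0000 + 0.5750·6.7960] = 3.4890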